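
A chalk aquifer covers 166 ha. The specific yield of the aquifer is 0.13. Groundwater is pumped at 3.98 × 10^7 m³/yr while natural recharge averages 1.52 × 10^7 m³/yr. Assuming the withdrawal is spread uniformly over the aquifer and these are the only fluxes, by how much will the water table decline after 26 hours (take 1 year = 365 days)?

A = 166 ha = 1.66 × 10^6 m²
Net abstraction = 3.98 × 10^7 − 1.52 × 10^7 = 2.46 × 10^7 m³/yr
Q_net = 2.46 × 10^7 m³/yr = 67400 m³/d
t = 26 hours = 1.083 d
ΔV = Q × t = 67400 m³/d × 1.083 d = 73010 m³
Δh = ΔV / (Sy × A) = 73010 / (0.13 × 1.66 × 10^6) = 0.3383 m

Δh ≈ 0.338 m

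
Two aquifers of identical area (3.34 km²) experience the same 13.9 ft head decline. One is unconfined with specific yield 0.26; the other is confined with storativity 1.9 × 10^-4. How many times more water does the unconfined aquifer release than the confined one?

ΔV_u / ΔV_c ≈ 1370

A = 3.34 km² = 3.34 × 10^6 m²
Δh = 13.9 ft = 4.237 m
Unconfined: ΔV_u = Sy × A × Δh = 0.26 × 3.34 × 10^6 × 4.237 = 3.679 × 10^6 m³
Confined: ΔV_c = S × A × Δh = 1.9 × 10^-4 × 3.34 × 10^6 × 4.237 = 2689 m³
Ratio = ΔV_u / ΔV_c = Sy / S = 0.26 / 1.9 × 10^-4 = 1368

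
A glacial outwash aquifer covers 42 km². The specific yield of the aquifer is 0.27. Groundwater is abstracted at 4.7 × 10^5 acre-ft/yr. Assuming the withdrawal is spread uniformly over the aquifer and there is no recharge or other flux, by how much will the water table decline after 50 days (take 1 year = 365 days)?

Δh ≈ 7 m

A = 42 km² = 4.2 × 10^7 m²
Q = 4.7 × 10^5 acre-ft/yr = 1.588 × 10^6 m³/d
ΔV = Q × t = 1.588 × 10^6 m³/d × 50 d = 7.942 × 10^7 m³
Δh = ΔV / (Sy × A) = 7.942 × 10^7 / (0.27 × 4.2 × 10^7) = 7.003 m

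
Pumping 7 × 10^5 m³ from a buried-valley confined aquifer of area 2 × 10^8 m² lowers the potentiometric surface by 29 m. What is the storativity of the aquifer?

S ≈ 1.2 × 10^-4

S = ΔV / (A × Δh) = 7 × 10^5 m³ / (2 × 10^8 m² × 29 m) = 1.207 × 10^-4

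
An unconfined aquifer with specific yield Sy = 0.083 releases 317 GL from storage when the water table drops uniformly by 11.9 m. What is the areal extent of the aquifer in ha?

ΔV = 317 GL = 3.17 × 10^8 m³
A = ΔV / (Sy × Δh) = 3.17 × 10^8 / (0.083 × 11.9) = 3.209 × 10^8 m²
A = 3.209 × 10^8 m² = 32090 ha

A ≈ 32100 ha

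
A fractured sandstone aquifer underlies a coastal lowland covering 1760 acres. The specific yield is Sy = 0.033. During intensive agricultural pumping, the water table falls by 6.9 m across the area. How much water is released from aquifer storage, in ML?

A = 1760 acres = 7.122 × 10^6 m²
ΔV = Sy × A × Δh = 0.033 × 7.122 × 10^6 m² × 6.9 m = 1.622 × 10^6 m³
ΔV = 1.622 × 10^6 m³ = 1622 ML

ΔV ≈ 1620 ML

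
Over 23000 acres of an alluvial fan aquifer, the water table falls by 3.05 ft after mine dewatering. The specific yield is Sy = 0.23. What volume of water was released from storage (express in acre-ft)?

A = 23000 acres = 9.308 × 10^7 m²
Δh = 3.05 ft = 0.9296 m
ΔV = Sy × A × Δh = 0.23 × 9.308 × 10^7 m² × 0.9296 m = 1.99 × 10^7 m³
ΔV = 1.99 × 10^7 m³ = 16130 acre-ft

ΔV ≈ 16100 acre-ft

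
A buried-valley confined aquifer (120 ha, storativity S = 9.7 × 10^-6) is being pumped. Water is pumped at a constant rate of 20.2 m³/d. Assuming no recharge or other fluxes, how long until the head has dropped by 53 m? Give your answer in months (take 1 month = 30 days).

A = 120 ha = 1.2 × 10^6 m²
ΔV = S × A × Δh = 9.7 × 10^-6 × 1.2 × 10^6 × 53 = 616.9 m³
t = ΔV / Q = 616.9 m³ / 20.2 m³/d = 30.54 d
t = 30.54 d ≈ 1.018 months

t ≈ 1.02 months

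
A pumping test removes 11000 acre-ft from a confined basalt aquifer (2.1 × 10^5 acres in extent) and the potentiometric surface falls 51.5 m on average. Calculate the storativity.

A = 2.1 × 10^5 acres = 8.498 × 10^8 m²
ΔV = 11000 acre-ft = 1.357 × 10^7 m³
S = ΔV / (A × Δh) = 1.357 × 10^7 m³ / (8.498 × 10^8 m² × 51.5 m) = 3.1 × 10^-4

S ≈ 3.1 × 10^-4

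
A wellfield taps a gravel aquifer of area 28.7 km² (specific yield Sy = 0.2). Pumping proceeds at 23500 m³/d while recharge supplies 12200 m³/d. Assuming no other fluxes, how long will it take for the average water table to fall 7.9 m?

A = 28.7 km² = 2.87 × 10^7 m²
ΔV = Sy × A × Δh = 0.2 × 2.87 × 10^7 × 7.9 = 4.535 × 10^7 m³
Net withdrawal = 23500 − 12200 = 11300 m³/d
t = ΔV / Q = 4.535 × 10^7 m³ / 11300 m³/d = 4013 d

t ≈ 4010 days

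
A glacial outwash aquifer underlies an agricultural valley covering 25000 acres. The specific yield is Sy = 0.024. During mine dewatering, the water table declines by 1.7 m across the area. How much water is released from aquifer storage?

A = 25000 acres = 1.012 × 10^8 m²
ΔV = Sy × A × Δh = 0.024 × 1.012 × 10^8 m² × 1.7 m = 4.128 × 10^6 m³

ΔV ≈ 4.13 × 10^6 m³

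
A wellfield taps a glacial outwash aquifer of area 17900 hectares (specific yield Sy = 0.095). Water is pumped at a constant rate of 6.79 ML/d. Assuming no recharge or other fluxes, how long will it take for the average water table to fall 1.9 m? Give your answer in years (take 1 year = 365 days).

t ≈ 13 years

A = 17900 hectares = 1.79 × 10^8 m²
ΔV = Sy × A × Δh = 0.095 × 1.79 × 10^8 × 1.9 = 3.231 × 10^7 m³
Q = 6.79 ML/d = 6790 m³/d
t = ΔV / Q = 3.231 × 10^7 m³ / 6790 m³/d = 4758 d
t = 4758 d ≈ 13.04 years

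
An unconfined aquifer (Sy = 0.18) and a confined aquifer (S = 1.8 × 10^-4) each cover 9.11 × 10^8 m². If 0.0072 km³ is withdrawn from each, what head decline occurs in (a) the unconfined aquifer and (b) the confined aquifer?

Δh_u ≈ 0.0439 m; Δh_c ≈ 43.9 m

ΔV = 0.0072 km³ = 7.2 × 10^6 m³
Unconfined: Δh_u = ΔV/(Sy·A) = 7.2 × 10^6/(0.18 × 9.11 × 10^8) = 0.04391 m
Confined: Δh_c = ΔV/(S·A) = 7.2 × 10^6/(1.8 × 10^-4 × 9.11 × 10^8) = 43.91 m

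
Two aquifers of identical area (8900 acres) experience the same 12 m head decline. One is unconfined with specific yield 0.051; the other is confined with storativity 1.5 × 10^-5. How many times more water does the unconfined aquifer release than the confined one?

A = 8900 acres = 3.602 × 10^7 m²
Unconfined: ΔV_u = Sy × A × Δh = 0.051 × 3.602 × 10^7 × 12 = 2.204 × 10^7 m³
Confined: ΔV_c = S × A × Δh = 1.5 × 10^-5 × 3.602 × 10^7 × 12 = 6483 m³
Ratio = ΔV_u / ΔV_c = Sy / S = 0.051 / 1.5 × 10^-5 = 3400

ΔV_u / ΔV_c ≈ 3400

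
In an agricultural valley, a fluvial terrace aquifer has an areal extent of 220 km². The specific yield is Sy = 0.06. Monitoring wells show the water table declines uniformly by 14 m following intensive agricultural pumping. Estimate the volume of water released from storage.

ΔV ≈ 1.85 × 10^8 m³

A = 220 km² = 2.2 × 10^8 m²
ΔV = Sy × A × Δh = 0.06 × 2.2 × 10^8 m² × 14 m = 1.848 × 10^8 m³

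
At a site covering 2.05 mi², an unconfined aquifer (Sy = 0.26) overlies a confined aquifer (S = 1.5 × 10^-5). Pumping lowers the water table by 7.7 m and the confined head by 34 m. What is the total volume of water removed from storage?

ΔV ≈ 1.06 × 10^7 m³

A = 2.05 mi² = 5.309 × 10^6 m²
Unconfined: ΔV_u = Sy × A × Δh_u = 0.26 × 5.309 × 10^6 × 7.7 = 1.063 × 10^7 m³
Confined: ΔV_c = S × A × Δh_c = 1.5 × 10^-5 × 5.309 × 10^6 × 34 = 2708 m³
Total ΔV = 1.063 × 10^7 + 2708 = 1.063 × 10^7 m³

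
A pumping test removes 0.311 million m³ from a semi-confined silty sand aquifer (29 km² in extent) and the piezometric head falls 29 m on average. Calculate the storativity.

S ≈ 3.7 × 10^-4

A = 29 km² = 2.9 × 10^7 m²
ΔV = 0.311 million m³ = 3.11 × 10^5 m³
S = ΔV / (A × Δh) = 3.11 × 10^5 m³ / (2.9 × 10^7 m² × 29 m) = 3.698 × 10^-4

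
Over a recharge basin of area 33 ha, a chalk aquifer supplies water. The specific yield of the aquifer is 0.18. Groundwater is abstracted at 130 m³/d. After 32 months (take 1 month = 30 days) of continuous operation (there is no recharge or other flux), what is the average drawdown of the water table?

A = 33 ha = 3.3 × 10^5 m²
t = 32 months = 960 d
ΔV = Q × t = 130 m³/d × 960 d = 1.248 × 10^5 m³
Δh = ΔV / (Sy × A) = 1.248 × 10^5 / (0.18 × 3.3 × 10^5) = 2.101 m

Δh ≈ 2.1 m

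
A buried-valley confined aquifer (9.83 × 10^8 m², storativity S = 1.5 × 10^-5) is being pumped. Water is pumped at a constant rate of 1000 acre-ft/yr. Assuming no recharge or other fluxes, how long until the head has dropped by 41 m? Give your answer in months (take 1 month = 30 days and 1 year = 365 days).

t ≈ 5.96 months

ΔV = S × A × Δh = 1.5 × 10^-5 × 9.83 × 10^8 × 41 = 6.045 × 10^5 m³
Q = 1000 acre-ft/yr = 3379 m³/d
t = ΔV / Q = 6.045 × 10^5 m³ / 3379 m³/d = 178.9 d
t = 178.9 d ≈ 5.963 months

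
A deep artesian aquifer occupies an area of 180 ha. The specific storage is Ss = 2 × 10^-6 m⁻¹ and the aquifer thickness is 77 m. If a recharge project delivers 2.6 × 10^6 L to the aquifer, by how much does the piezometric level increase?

S = Ss × b = 2 × 10^-6 m⁻¹ × 77 m = 1.54 × 10^-4
A = 180 ha = 1.8 × 10^6 m²
ΔV = 2.6 × 10^6 L = 2600 m³
Δh = ΔV / (S × A) = 2600 m³ / (1.54 × 10^-4 × 1.8 × 10^6 m²) = 9.38 m

Δh ≈ 9.38 m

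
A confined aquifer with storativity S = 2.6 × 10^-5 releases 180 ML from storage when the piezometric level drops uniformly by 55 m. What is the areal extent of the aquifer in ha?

ΔV = 180 ML = 1.8 × 10^5 m³
A = ΔV / (S × Δh) = 1.8 × 10^5 / (2.6 × 10^-5 × 55) = 1.259 × 10^8 m²
A = 1.259 × 10^8 m² = 12590 ha

A ≈ 12600 ha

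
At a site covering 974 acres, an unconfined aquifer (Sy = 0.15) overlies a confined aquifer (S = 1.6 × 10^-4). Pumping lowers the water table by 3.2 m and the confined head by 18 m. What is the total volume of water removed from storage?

A = 974 acres = 3.942 × 10^6 m²
Unconfined: ΔV_u = Sy × A × Δh_u = 0.15 × 3.942 × 10^6 × 3.2 = 1.892 × 10^6 m³
Confined: ΔV_c = S × A × Δh_c = 1.6 × 10^-4 × 3.942 × 10^6 × 18 = 11350 m³
Total ΔV = 1.892 × 10^6 + 11350 = 1.903 × 10^6 m³

ΔV ≈ 1.9 × 10^6 m³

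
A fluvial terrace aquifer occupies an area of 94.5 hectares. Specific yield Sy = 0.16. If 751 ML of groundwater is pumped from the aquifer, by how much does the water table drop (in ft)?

A = 94.5 hectares = 9.45 × 10^5 m²
ΔV = 751 ML = 7.51 × 10^5 m³
Δh = ΔV / (Sy × A) = 7.51 × 10^5 m³ / (0.16 × 9.45 × 10^5 m²) = 4.967 m
Δh = 4.967 m = 16.3 ft

Δh ≈ 16.3 ft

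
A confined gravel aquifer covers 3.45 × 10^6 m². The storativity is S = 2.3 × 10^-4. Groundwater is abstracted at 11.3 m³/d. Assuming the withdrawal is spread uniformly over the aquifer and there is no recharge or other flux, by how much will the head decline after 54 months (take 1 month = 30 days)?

Δh ≈ 23.1 m

t = 54 months = 1620 d
ΔV = Q × t = 11.3 m³/d × 1620 d = 18310 m³
Δh = ΔV / (S × A) = 18310 / (2.3 × 10^-4 × 3.45 × 10^6) = 23.07 m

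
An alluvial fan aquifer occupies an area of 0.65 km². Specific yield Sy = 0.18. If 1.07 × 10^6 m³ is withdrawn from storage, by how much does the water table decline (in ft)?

A = 0.65 km² = 6.5 × 10^5 m²
Δh = ΔV / (Sy × A) = 1.07 × 10^6 m³ / (0.18 × 6.5 × 10^5 m²) = 9.145 m
Δh = 9.145 m = 30 ft

Δh ≈ 30 ft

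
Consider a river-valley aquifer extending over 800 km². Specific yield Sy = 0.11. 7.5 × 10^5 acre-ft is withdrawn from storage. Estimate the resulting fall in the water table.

A = 800 km² = 8 × 10^8 m²
ΔV = 7.5 × 10^5 acre-ft = 9.251 × 10^8 m³
Δh = ΔV / (Sy × A) = 9.251 × 10^8 m³ / (0.11 × 8 × 10^8 m²) = 10.51 m

Δh ≈ 10.5 m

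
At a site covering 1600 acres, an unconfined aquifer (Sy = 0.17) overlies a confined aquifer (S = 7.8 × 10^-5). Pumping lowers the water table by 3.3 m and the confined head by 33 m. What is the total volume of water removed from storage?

A = 1600 acres = 6.475 × 10^6 m²
Unconfined: ΔV_u = Sy × A × Δh_u = 0.17 × 6.475 × 10^6 × 3.3 = 3.632 × 10^6 m³
Confined: ΔV_c = S × A × Δh_c = 7.8 × 10^-5 × 6.475 × 10^6 × 33 = 16670 m³
Total ΔV = 3.632 × 10^6 + 16670 = 3.649 × 10^6 m³

ΔV ≈ 3.65 × 10^6 m³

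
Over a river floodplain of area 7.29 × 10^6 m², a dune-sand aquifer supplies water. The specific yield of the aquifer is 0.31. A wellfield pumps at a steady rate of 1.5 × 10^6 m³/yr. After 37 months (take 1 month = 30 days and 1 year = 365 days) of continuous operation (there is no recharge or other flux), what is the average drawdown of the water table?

Δh ≈ 2.02 m

Q = 1.5 × 10^6 m³/yr = 4110 m³/d
t = 37 months = 1110 d
ΔV = Q × t = 4110 m³/d × 1110 d = 4.562 × 10^6 m³
Δh = ΔV / (Sy × A) = 4.562 × 10^6 / (0.31 × 7.29 × 10^6) = 2.019 m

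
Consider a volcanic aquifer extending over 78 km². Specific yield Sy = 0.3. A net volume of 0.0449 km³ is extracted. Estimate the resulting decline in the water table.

A = 78 km² = 7.8 × 10^7 m²
ΔV = 0.0449 km³ = 4.49 × 10^7 m³
Δh = ΔV / (Sy × A) = 4.49 × 10^7 m³ / (0.3 × 7.8 × 10^7 m²) = 1.919 m

Δh ≈ 1.92 m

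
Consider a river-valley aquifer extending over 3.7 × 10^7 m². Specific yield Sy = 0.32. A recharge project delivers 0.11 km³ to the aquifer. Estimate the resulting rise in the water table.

Δh ≈ 9.29 m

ΔV = 0.11 km³ = 1.1 × 10^8 m³
Δh = ΔV / (Sy × A) = 1.1 × 10^8 m³ / (0.32 × 3.7 × 10^7 m²) = 9.291 m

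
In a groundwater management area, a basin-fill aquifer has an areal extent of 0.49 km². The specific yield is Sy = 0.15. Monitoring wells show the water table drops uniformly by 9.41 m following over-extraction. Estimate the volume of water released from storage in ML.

ΔV ≈ 692 ML

A = 0.49 km² = 4.9 × 10^5 m²
ΔV = Sy × A × Δh = 0.15 × 4.9 × 10^5 m² × 9.41 m = 6.916 × 10^5 m³
ΔV = 6.916 × 10^5 m³ = 691.6 ML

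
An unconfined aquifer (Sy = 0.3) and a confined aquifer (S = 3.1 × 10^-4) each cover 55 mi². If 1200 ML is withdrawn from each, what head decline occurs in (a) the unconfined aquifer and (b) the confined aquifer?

Δh_u ≈ 0.0281 m; Δh_c ≈ 27.2 m

A = 55 mi² = 1.424 × 10^8 m²
ΔV = 1200 ML = 1.2 × 10^6 m³
Unconfined: Δh_u = ΔV/(Sy·A) = 1.2 × 10^6/(0.3 × 1.424 × 10^8) = 0.02808 m
Confined: Δh_c = ΔV/(S·A) = 1.2 × 10^6/(3.1 × 10^-4 × 1.424 × 10^8) = 27.17 m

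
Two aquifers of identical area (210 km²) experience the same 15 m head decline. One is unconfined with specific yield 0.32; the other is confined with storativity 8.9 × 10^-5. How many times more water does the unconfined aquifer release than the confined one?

A = 210 km² = 2.1 × 10^8 m²
Unconfined: ΔV_u = Sy × A × Δh = 0.32 × 2.1 × 10^8 × 15 = 1.008 × 10^9 m³
Confined: ΔV_c = S × A × Δh = 8.9 × 10^-5 × 2.1 × 10^8 × 15 = 2.804 × 10^5 m³
Ratio = ΔV_u / ΔV_c = Sy / S = 0.32 / 8.9 × 10^-5 = 3596

ΔV_u / ΔV_c ≈ 3600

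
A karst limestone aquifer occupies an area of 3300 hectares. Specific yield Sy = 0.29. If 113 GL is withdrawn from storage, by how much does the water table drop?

Δh ≈ 11.8 m

A = 3300 hectares = 3.3 × 10^7 m²
ΔV = 113 GL = 1.13 × 10^8 m³
Δh = ΔV / (Sy × A) = 1.13 × 10^8 m³ / (0.29 × 3.3 × 10^7 m²) = 11.81 m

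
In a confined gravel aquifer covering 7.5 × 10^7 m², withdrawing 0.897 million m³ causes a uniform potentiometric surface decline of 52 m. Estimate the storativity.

ΔV = 0.897 million m³ = 8.97 × 10^5 m³
S = ΔV / (A × Δh) = 8.97 × 10^5 m³ / (7.5 × 10^7 m² × 52 m) = 2.3 × 10^-4

S ≈ 2.3 × 10^-4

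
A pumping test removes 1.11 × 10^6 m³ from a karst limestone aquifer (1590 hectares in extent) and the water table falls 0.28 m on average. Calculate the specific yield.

A = 1590 hectares = 1.59 × 10^7 m²
Sy = ΔV / (A × Δh) = 1.11 × 10^6 m³ / (1.59 × 10^7 m² × 0.28 m) = 0.2493

Sy ≈ 0.25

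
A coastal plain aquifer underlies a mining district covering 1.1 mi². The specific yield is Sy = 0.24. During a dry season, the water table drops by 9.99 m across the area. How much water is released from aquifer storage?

ΔV ≈ 6.83 × 10^6 m³

A = 1.1 mi² = 2.849 × 10^6 m²
ΔV = Sy × A × Δh = 0.24 × 2.849 × 10^6 m² × 9.99 m = 6.831 × 10^6 m³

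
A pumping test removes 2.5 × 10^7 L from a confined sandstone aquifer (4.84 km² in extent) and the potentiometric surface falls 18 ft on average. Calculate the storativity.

S ≈ 9.4 × 10^-4

A = 4.84 km² = 4.84 × 10^6 m²
Δh = 18 ft = 5.486 m
ΔV = 2.5 × 10^7 L = 25000 m³
S = ΔV / (A × Δh) = 25000 m³ / (4.84 × 10^6 m² × 5.486 m) = 9.415 × 10^-4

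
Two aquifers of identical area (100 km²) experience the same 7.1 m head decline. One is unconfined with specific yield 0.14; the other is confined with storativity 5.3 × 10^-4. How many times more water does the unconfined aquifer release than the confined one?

ΔV_u / ΔV_c ≈ 264

A = 100 km² = 1 × 10^8 m²
Unconfined: ΔV_u = Sy × A × Δh = 0.14 × 1 × 10^8 × 7.1 = 9.94 × 10^7 m³
Confined: ΔV_c = S × A × Δh = 5.3 × 10^-4 × 1 × 10^8 × 7.1 = 3.763 × 10^5 m³
Ratio = ΔV_u / ΔV_c = Sy / S = 0.14 / 5.3 × 10^-4 = 264.2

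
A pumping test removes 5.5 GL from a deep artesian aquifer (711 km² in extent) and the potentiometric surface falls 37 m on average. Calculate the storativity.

A = 711 km² = 7.11 × 10^8 m²
ΔV = 5.5 GL = 5.5 × 10^6 m³
S = ΔV / (A × Δh) = 5.5 × 10^6 m³ / (7.11 × 10^8 m² × 37 m) = 2.091 × 10^-4

S ≈ 2.1 × 10^-4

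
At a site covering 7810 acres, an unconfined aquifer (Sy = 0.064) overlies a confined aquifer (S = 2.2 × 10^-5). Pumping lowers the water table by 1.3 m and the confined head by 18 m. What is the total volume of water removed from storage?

A = 7810 acres = 3.161 × 10^7 m²
Unconfined: ΔV_u = Sy × A × Δh_u = 0.064 × 3.161 × 10^7 × 1.3 = 2.63 × 10^6 m³
Confined: ΔV_c = S × A × Δh_c = 2.2 × 10^-5 × 3.161 × 10^7 × 18 = 12520 m³
Total ΔV = 2.63 × 10^6 + 12520 = 2.642 × 10^6 m³

ΔV ≈ 2.64 × 10^6 m³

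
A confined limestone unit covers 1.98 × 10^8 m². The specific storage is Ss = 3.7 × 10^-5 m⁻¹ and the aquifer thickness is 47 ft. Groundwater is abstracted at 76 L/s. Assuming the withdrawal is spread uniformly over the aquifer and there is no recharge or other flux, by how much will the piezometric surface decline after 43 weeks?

Δh ≈ 18.8 m

b = 47 ft = 14.33 m
S = Ss × b = 3.7 × 10^-5 m⁻¹ × 14.33 m = 5.3 × 10^-4
Q = 76 L/s = 6566 m³/d
t = 43 weeks = 301 d
ΔV = Q × t = 6566 m³/d × 301 d = 1.976 × 10^6 m³
Δh = ΔV / (S × A) = 1.976 × 10^6 / (5.3 × 10^-4 × 1.98 × 10^8) = 18.83 m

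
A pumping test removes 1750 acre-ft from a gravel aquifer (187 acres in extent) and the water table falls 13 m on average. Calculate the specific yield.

Sy ≈ 0.22

A = 187 acres = 7.568 × 10^5 m²
ΔV = 1750 acre-ft = 2.159 × 10^6 m³
Sy = ΔV / (A × Δh) = 2.159 × 10^6 m³ / (7.568 × 10^5 m² × 13 m) = 0.2194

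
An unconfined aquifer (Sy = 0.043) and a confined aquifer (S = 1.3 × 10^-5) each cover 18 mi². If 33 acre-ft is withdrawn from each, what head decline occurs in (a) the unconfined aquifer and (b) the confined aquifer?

Δh_u ≈ 0.0203 m; Δh_c ≈ 67.2 m

A = 18 mi² = 4.662 × 10^7 m²
ΔV = 33 acre-ft = 40700 m³
Unconfined: Δh_u = ΔV/(Sy·A) = 40700/(0.043 × 4.662 × 10^7) = 0.02031 m
Confined: Δh_c = ΔV/(S·A) = 40700/(1.3 × 10^-5 × 4.662 × 10^7) = 67.16 m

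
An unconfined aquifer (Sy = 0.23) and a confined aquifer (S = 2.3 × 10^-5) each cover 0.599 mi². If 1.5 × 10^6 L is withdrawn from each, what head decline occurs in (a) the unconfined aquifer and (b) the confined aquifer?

A = 0.599 mi² = 1.551 × 10^6 m²
ΔV = 1.5 × 10^6 L = 1500 m³
Unconfined: Δh_u = ΔV/(Sy·A) = 1500/(0.23 × 1.551 × 10^6) = 0.004204 m
Confined: Δh_c = ΔV/(S·A) = 1500/(2.3 × 10^-5 × 1.551 × 10^6) = 42.04 m

Δh_u ≈ 0.0042 m; Δh_c ≈ 42 m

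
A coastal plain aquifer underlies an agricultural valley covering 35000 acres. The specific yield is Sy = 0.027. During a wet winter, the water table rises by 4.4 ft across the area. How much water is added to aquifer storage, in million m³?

ΔV ≈ 5.13 million m³

A = 35000 acres = 1.416 × 10^8 m²
Δh = 4.4 ft = 1.341 m
ΔV = Sy × A × Δh = 0.027 × 1.416 × 10^8 m² × 1.341 m = 5.129 × 10^6 m³
ΔV = 5.129 × 10^6 m³ = 5.129 million m³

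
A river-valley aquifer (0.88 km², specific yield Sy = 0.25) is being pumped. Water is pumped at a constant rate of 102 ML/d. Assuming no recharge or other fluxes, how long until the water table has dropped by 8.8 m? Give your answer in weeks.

A = 0.88 km² = 8.8 × 10^5 m²
ΔV = Sy × A × Δh = 0.25 × 8.8 × 10^5 × 8.8 = 1.936 × 10^6 m³
Q = 102 ML/d = 1.02 × 10^5 m³/d
t = ΔV / Q = 1.936 × 10^6 m³ / 1.02 × 10^5 m³/d = 18.98 d
t = 18.98 d ≈ 2.711 weeks

t ≈ 2.71 weeks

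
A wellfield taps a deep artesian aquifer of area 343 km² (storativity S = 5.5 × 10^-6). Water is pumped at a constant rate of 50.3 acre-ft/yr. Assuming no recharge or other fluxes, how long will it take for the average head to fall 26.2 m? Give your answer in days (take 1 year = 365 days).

A = 343 km² = 3.43 × 10^8 m²
ΔV = S × A × Δh = 5.5 × 10^-6 × 3.43 × 10^8 × 26.2 = 49430 m³
Q = 50.3 acre-ft/yr = 170 m³/d
t = ΔV / Q = 49430 m³ / 170 m³/d = 290.8 d

t ≈ 291 days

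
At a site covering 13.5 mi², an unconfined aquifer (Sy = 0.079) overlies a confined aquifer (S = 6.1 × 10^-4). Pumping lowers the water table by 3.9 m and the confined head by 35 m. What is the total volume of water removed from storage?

ΔV ≈ 1.15 × 10^7 m³

A = 13.5 mi² = 3.496 × 10^7 m²
Unconfined: ΔV_u = Sy × A × Δh_u = 0.079 × 3.496 × 10^7 × 3.9 = 1.077 × 10^7 m³
Confined: ΔV_c = S × A × Δh_c = 6.1 × 10^-4 × 3.496 × 10^7 × 35 = 7.465 × 10^5 m³
Total ΔV = 1.077 × 10^7 + 7.465 × 10^5 = 1.152 × 10^7 m³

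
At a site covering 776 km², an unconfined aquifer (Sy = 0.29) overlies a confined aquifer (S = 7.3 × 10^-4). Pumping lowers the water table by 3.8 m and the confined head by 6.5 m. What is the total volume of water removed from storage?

A = 776 km² = 7.76 × 10^8 m²
Unconfined: ΔV_u = Sy × A × Δh_u = 0.29 × 7.76 × 10^8 × 3.8 = 8.552 × 10^8 m³
Confined: ΔV_c = S × A × Δh_c = 7.3 × 10^-4 × 7.76 × 10^8 × 6.5 = 3.682 × 10^6 m³
Total ΔV = 8.552 × 10^8 + 3.682 × 10^6 = 8.588 × 10^8 m³

ΔV ≈ 8.59 × 10^8 m³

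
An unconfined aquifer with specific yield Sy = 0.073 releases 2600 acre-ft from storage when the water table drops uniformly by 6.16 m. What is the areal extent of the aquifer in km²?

A ≈ 7.13 km²

ΔV = 2600 acre-ft = 3.207 × 10^6 m³
A = ΔV / (Sy × Δh) = 3.207 × 10^6 / (0.073 × 6.16) = 7.132 × 10^6 m²
A = 7.132 × 10^6 m² = 7.132 km²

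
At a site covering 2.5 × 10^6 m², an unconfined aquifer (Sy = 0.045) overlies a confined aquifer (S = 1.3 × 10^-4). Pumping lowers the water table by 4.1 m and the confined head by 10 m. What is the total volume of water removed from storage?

ΔV ≈ 4.64 × 10^5 m³

Unconfined: ΔV_u = Sy × A × Δh_u = 0.045 × 2.5 × 10^6 × 4.1 = 4.612 × 10^5 m³
Confined: ΔV_c = S × A × Δh_c = 1.3 × 10^-4 × 2.5 × 10^6 × 10 = 3250 m³
Total ΔV = 4.612 × 10^5 + 3250 = 4.645 × 10^5 m³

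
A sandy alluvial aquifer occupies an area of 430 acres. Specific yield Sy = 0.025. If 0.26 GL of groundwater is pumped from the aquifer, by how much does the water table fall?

A = 430 acres = 1.74 × 10^6 m²
ΔV = 0.26 GL = 2.6 × 10^5 m³
Δh = ΔV / (Sy × A) = 2.6 × 10^5 m³ / (0.025 × 1.74 × 10^6 m²) = 5.977 m

Δh ≈ 5.98 m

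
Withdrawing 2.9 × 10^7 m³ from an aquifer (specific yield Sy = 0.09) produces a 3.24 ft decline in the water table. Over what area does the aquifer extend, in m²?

Δh = 3.24 ft = 0.9876 m
A = ΔV / (Sy × Δh) = 2.9 × 10^7 / (0.09 × 0.9876) = 3.263 × 10^8 m²

A ≈ 3.26 × 10^8 m²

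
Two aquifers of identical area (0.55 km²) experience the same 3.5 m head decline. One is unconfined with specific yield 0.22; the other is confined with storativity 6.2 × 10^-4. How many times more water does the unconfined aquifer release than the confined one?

ΔV_u / ΔV_c ≈ 355

A = 0.55 km² = 5.5 × 10^5 m²
Unconfined: ΔV_u = Sy × A × Δh = 0.22 × 5.5 × 10^5 × 3.5 = 4.235 × 10^5 m³
Confined: ΔV_c = S × A × Δh = 6.2 × 10^-4 × 5.5 × 10^5 × 3.5 = 1194 m³
Ratio = ΔV_u / ΔV_c = Sy / S = 0.22 / 6.2 × 10^-4 = 354.8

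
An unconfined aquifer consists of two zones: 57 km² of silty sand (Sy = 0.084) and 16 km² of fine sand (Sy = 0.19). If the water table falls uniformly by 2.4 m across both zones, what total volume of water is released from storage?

ΔV ≈ 1.88 × 10^7 m³

A₁ = 57 km² = 5.7 × 10^7 m²; A₂ = 16 km² = 1.6 × 10^7 m²
ΔV₁ = 0.084 × 5.7 × 10^7 × 2.4 = 1.149 × 10^7 m³
ΔV₂ = 0.19 × 1.6 × 10^7 × 2.4 = 7.296 × 10^6 m³
ΔV = ΔV₁ + ΔV₂ = 1.879 × 10^7 m³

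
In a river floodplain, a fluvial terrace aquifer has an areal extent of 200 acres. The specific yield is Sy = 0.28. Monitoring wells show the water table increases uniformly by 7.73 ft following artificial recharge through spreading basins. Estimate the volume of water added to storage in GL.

ΔV ≈ 0.534 GL

A = 200 acres = 8.094 × 10^5 m²
Δh = 7.73 ft = 2.356 m
ΔV = Sy × A × Δh = 0.28 × 8.094 × 10^5 m² × 2.356 m = 5.339 × 10^5 m³
ΔV = 5.339 × 10^5 m³ = 0.5339 GL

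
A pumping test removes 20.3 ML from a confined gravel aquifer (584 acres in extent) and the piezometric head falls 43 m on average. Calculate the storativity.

S ≈ 2 × 10^-4

A = 584 acres = 2.363 × 10^6 m²
ΔV = 20.3 ML = 20300 m³
S = ΔV / (A × Δh) = 20300 m³ / (2.363 × 10^6 m² × 43 m) = 1.998 × 10^-4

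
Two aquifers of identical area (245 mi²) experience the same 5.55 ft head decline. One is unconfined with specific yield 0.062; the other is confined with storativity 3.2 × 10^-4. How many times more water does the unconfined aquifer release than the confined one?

A = 245 mi² = 6.345 × 10^8 m²
Δh = 5.55 ft = 1.692 m
Unconfined: ΔV_u = Sy × A × Δh = 0.062 × 6.345 × 10^8 × 1.692 = 6.655 × 10^7 m³
Confined: ΔV_c = S × A × Δh = 3.2 × 10^-4 × 6.345 × 10^8 × 1.692 = 3.435 × 10^5 m³
Ratio = ΔV_u / ΔV_c = Sy / S = 0.062 / 3.2 × 10^-4 = 193.7

ΔV_u / ΔV_c ≈ 194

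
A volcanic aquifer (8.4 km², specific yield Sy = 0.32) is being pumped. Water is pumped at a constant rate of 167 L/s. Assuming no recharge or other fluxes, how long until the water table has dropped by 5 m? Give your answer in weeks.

A = 8.4 km² = 8.4 × 10^6 m²
ΔV = Sy × A × Δh = 0.32 × 8.4 × 10^6 × 5 = 1.344 × 10^7 m³
Q = 167 L/s = 14430 m³/d
t = ΔV / Q = 1.344 × 10^7 m³ / 14430 m³/d = 931.5 d
t = 931.5 d ≈ 133.1 weeks

t ≈ 133 weeks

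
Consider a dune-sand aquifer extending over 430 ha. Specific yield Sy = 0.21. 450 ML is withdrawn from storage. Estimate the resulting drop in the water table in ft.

Δh ≈ 1.63 ft

A = 430 ha = 4.3 × 10^6 m²
ΔV = 450 ML = 4.5 × 10^5 m³
Δh = ΔV / (Sy × A) = 4.5 × 10^5 m³ / (0.21 × 4.3 × 10^6 m²) = 0.4983 m
Δh = 0.4983 m = 1.635 ft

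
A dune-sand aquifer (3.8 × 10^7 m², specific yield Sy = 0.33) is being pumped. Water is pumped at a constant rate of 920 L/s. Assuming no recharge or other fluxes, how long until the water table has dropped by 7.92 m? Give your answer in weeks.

t ≈ 178 weeks

ΔV = Sy × A × Δh = 0.33 × 3.8 × 10^7 × 7.92 = 9.932 × 10^7 m³
Q = 920 L/s = 79490 m³/d
t = ΔV / Q = 9.932 × 10^7 m³ / 79490 m³/d = 1249 d
t = 1249 d ≈ 178.5 weeks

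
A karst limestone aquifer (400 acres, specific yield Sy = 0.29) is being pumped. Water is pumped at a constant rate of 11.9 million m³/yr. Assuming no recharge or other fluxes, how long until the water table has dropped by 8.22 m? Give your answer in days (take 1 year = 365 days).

t ≈ 118 days

A = 400 acres = 1.619 × 10^6 m²
ΔV = Sy × A × Δh = 0.29 × 1.619 × 10^6 × 8.22 = 3.859 × 10^6 m³
Q = 11.9 million m³/yr = 32600 m³/d
t = ΔV / Q = 3.859 × 10^6 m³ / 32600 m³/d = 118.4 d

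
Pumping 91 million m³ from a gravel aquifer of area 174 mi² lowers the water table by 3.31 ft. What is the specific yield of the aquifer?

Sy ≈ 0.2

A = 174 mi² = 4.507 × 10^8 m²
Δh = 3.31 ft = 1.009 m
ΔV = 91 million m³ = 9.1 × 10^7 m³
Sy = ΔV / (A × Δh) = 9.1 × 10^7 m³ / (4.507 × 10^8 m² × 1.009 m) = 0.2001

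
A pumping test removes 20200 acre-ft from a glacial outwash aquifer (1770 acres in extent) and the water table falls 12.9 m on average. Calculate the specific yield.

A = 1770 acres = 7.163 × 10^6 m²
ΔV = 20200 acre-ft = 2.492 × 10^7 m³
Sy = ΔV / (A × Δh) = 2.492 × 10^7 m³ / (7.163 × 10^6 m² × 12.9 m) = 0.2697

Sy ≈ 0.27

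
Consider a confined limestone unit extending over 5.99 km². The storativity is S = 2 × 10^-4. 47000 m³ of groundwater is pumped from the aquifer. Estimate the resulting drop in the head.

A = 5.99 km² = 5.99 × 10^6 m²
Δh = ΔV / (S × A) = 47000 m³ / (2 × 10^-4 × 5.99 × 10^6 m²) = 39.23 m

Δh ≈ 39.2 m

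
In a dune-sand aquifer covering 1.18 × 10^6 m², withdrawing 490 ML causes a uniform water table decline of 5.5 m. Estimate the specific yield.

Sy ≈ 0.076

ΔV = 490 ML = 4.9 × 10^5 m³
Sy = ΔV / (A × Δh) = 4.9 × 10^5 m³ / (1.18 × 10^6 m² × 5.5 m) = 0.0755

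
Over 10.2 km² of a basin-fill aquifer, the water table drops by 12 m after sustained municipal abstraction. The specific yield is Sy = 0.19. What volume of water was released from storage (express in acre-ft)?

ΔV ≈ 18900 acre-ft

A = 10.2 km² = 1.02 × 10^7 m²
ΔV = Sy × A × Δh = 0.19 × 1.02 × 10^7 m² × 12 m = 2.326 × 10^7 m³
ΔV = 2.326 × 10^7 m³ = 18850 acre-ft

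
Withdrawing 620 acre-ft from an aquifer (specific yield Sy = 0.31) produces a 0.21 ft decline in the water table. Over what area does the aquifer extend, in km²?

A ≈ 38.5 km²

Δh = 0.21 ft = 0.06401 m
ΔV = 620 acre-ft = 7.648 × 10^5 m³
A = ΔV / (Sy × Δh) = 7.648 × 10^5 / (0.31 × 0.06401) = 3.854 × 10^7 m²
A = 3.854 × 10^7 m² = 38.54 km²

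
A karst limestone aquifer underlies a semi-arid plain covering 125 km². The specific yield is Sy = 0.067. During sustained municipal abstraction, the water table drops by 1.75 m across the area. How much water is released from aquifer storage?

A = 125 km² = 1.25 × 10^8 m²
ΔV = Sy × A × Δh = 0.067 × 1.25 × 10^8 m² × 1.75 m = 1.466 × 10^7 m³

ΔV ≈ 1.47 × 10^7 m³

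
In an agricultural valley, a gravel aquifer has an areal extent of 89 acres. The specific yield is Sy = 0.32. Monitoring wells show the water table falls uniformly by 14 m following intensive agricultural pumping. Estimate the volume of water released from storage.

ΔV ≈ 1.61 × 10^6 m³

A = 89 acres = 3.602 × 10^5 m²
ΔV = Sy × A × Δh = 0.32 × 3.602 × 10^5 m² × 14 m = 1.614 × 10^6 m³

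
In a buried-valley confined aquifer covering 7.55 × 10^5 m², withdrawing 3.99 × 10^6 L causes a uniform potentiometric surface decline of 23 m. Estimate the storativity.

ΔV = 3.99 × 10^6 L = 3990 m³
S = ΔV / (A × Δh) = 3990 m³ / (7.55 × 10^5 m² × 23 m) = 2.298 × 10^-4

S ≈ 2.3 × 10^-4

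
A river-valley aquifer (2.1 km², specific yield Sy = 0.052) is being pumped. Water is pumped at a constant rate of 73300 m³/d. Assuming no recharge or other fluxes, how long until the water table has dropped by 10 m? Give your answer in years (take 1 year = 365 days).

t ≈ 0.0408 years

A = 2.1 km² = 2.1 × 10^6 m²
ΔV = Sy × A × Δh = 0.052 × 2.1 × 10^6 × 10 = 1.092 × 10^6 m³
t = ΔV / Q = 1.092 × 10^6 m³ / 73300 m³/d = 14.9 d
t = 14.9 d ≈ 0.04082 years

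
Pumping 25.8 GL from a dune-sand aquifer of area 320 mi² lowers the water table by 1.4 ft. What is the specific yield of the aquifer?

A = 320 mi² = 8.288 × 10^8 m²
Δh = 1.4 ft = 0.4267 m
ΔV = 25.8 GL = 2.58 × 10^7 m³
Sy = ΔV / (A × Δh) = 2.58 × 10^7 m³ / (8.288 × 10^8 m² × 0.4267 m) = 0.07295

Sy ≈ 0.073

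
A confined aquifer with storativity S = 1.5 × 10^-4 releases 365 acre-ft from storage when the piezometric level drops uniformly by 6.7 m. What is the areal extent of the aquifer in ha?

A ≈ 44800 ha

ΔV = 365 acre-ft = 4.502 × 10^5 m³
A = ΔV / (S × Δh) = 4.502 × 10^5 / (1.5 × 10^-4 × 6.7) = 4.48 × 10^8 m²
A = 4.48 × 10^8 m² = 44800 ha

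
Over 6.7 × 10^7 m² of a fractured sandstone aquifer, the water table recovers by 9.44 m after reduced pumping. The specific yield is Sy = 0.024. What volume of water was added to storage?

ΔV = Sy × A × Δh = 0.024 × 6.7 × 10^7 m² × 9.44 m = 1.518 × 10^7 m³

ΔV ≈ 1.52 × 10^7 m³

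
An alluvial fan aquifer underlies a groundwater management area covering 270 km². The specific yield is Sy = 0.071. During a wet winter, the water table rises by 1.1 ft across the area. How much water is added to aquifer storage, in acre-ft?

A = 270 km² = 2.7 × 10^8 m²
Δh = 1.1 ft = 0.3353 m
ΔV = Sy × A × Δh = 0.071 × 2.7 × 10^8 m² × 0.3353 m = 6.427 × 10^6 m³
ΔV = 6.427 × 10^6 m³ = 5211 acre-ft

ΔV ≈ 5210 acre-ft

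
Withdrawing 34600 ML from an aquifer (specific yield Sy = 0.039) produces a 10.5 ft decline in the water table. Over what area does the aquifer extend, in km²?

Δh = 10.5 ft = 3.2 m
ΔV = 34600 ML = 3.46 × 10^7 m³
A = ΔV / (Sy × Δh) = 3.46 × 10^7 / (0.039 × 3.2) = 2.772 × 10^8 m²
A = 2.772 × 10^8 m² = 277.2 km²

A ≈ 277 km²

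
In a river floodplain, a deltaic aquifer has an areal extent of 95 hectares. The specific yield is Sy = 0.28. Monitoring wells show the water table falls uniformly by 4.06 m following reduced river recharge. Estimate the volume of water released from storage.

A = 95 hectares = 9.5 × 10^5 m²
ΔV = Sy × A × Δh = 0.28 × 9.5 × 10^5 m² × 4.06 m = 1.08 × 10^6 m³

ΔV ≈ 1.08 × 10^6 m³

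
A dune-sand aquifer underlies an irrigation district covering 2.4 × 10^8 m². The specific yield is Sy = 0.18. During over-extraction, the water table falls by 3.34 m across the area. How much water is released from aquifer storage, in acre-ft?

ΔV ≈ 1.17 × 10^5 acre-ft

ΔV = Sy × A × Δh = 0.18 × 2.4 × 10^8 m² × 3.34 m = 1.443 × 10^8 m³
ΔV = 1.443 × 10^8 m³ = 1.17 × 10^5 acre-ft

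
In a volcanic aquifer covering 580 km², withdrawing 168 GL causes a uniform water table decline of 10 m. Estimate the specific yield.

Sy ≈ 0.029

A = 580 km² = 5.8 × 10^8 m²
ΔV = 168 GL = 1.68 × 10^8 m³
Sy = ΔV / (A × Δh) = 1.68 × 10^8 m³ / (5.8 × 10^8 m² × 10 m) = 0.02897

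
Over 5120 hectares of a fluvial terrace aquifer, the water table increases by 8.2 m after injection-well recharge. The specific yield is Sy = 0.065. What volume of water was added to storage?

A = 5120 hectares = 5.12 × 10^7 m²
ΔV = Sy × A × Δh = 0.065 × 5.12 × 10^7 m² × 8.2 m = 2.729 × 10^7 m³

ΔV ≈ 2.73 × 10^7 m³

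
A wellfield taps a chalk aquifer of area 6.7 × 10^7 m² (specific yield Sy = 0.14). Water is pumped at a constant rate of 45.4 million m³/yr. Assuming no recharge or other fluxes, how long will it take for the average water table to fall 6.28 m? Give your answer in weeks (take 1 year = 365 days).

t ≈ 67.7 weeks

ΔV = Sy × A × Δh = 0.14 × 6.7 × 10^7 × 6.28 = 5.891 × 10^7 m³
Q = 45.4 million m³/yr = 1.244 × 10^5 m³/d
t = ΔV / Q = 5.891 × 10^7 m³ / 1.244 × 10^5 m³/d = 473.6 d
t = 473.6 d ≈ 67.66 weeks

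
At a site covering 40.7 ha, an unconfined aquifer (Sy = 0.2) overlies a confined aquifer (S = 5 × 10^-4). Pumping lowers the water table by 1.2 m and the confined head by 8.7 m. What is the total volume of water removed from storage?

A = 40.7 ha = 4.07 × 10^5 m²
Unconfined: ΔV_u = Sy × A × Δh_u = 0.2 × 4.07 × 10^5 × 1.2 = 97680 m³
Confined: ΔV_c = S × A × Δh_c = 5 × 10^-4 × 4.07 × 10^5 × 8.7 = 1770 m³
Total ΔV = 97680 + 1770 = 99450 m³

ΔV ≈ 99500 m³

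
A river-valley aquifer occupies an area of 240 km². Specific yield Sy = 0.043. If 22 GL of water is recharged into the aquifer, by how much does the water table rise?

A = 240 km² = 2.4 × 10^8 m²
ΔV = 22 GL = 2.2 × 10^7 m³
Δh = ΔV / (Sy × A) = 2.2 × 10^7 m³ / (0.043 × 2.4 × 10^8 m²) = 2.132 m

Δh ≈ 2.13 m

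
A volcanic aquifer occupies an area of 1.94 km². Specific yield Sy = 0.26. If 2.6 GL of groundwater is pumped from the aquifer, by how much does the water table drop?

A = 1.94 km² = 1.94 × 10^6 m²
ΔV = 2.6 GL = 2.6 × 10^6 m³
Δh = ΔV / (Sy × A) = 2.6 × 10^6 m³ / (0.26 × 1.94 × 10^6 m²) = 5.155 m

Δh ≈ 5.15 m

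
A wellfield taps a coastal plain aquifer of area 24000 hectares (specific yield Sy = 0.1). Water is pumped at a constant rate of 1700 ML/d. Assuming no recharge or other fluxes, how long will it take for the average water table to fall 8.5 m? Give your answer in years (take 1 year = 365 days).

t ≈ 0.329 years

A = 24000 hectares = 2.4 × 10^8 m²
ΔV = Sy × A × Δh = 0.1 × 2.4 × 10^8 × 8.5 = 2.04 × 10^8 m³
Q = 1700 ML/d = 1.7 × 10^6 m³/d
t = ΔV / Q = 2.04 × 10^8 m³ / 1.7 × 10^6 m³/d = 120 d
t = 120 d ≈ 0.3288 years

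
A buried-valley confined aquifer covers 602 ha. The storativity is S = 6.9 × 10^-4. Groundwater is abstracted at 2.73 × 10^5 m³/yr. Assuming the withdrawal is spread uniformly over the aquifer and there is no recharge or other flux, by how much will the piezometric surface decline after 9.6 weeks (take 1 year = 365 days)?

Δh ≈ 12.1 m

A = 602 ha = 6.02 × 10^6 m²
Q = 2.73 × 10^5 m³/yr = 747.9 m³/d
t = 9.6 weeks = 67.2 d
ΔV = Q × t = 747.9 m³/d × 67.2 d = 50260 m³
Δh = ΔV / (S × A) = 50260 / (6.9 × 10^-4 × 6.02 × 10^6) = 12.1 m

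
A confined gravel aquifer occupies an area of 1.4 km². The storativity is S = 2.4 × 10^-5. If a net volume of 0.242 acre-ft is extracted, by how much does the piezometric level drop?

A = 1.4 km² = 1.4 × 10^6 m²
ΔV = 0.242 acre-ft = 298.5 m³
Δh = ΔV / (S × A) = 298.5 m³ / (2.4 × 10^-5 × 1.4 × 10^6 m²) = 8.884 m

Δh ≈ 8.88 m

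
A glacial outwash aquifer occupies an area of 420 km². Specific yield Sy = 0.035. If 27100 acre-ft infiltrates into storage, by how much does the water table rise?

Δh ≈ 2.27 m

A = 420 km² = 4.2 × 10^8 m²
ΔV = 27100 acre-ft = 3.343 × 10^7 m³
Δh = ΔV / (Sy × A) = 3.343 × 10^7 m³ / (0.035 × 4.2 × 10^8 m²) = 2.274 m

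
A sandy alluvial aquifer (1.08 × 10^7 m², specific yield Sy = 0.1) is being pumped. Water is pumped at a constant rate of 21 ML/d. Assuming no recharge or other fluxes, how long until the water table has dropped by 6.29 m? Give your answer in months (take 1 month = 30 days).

t ≈ 10.8 months

ΔV = Sy × A × Δh = 0.1 × 1.08 × 10^7 × 6.29 = 6.793 × 10^6 m³
Q = 21 ML/d = 21000 m³/d
t = ΔV / Q = 6.793 × 10^6 m³ / 21000 m³/d = 323.5 d
t = 323.5 d ≈ 10.78 months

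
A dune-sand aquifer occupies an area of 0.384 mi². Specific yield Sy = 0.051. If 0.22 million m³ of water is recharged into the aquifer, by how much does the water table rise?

Δh ≈ 4.34 m

A = 0.384 mi² = 9.946 × 10^5 m²
ΔV = 0.22 million m³ = 2.2 × 10^5 m³
Δh = ΔV / (Sy × A) = 2.2 × 10^5 m³ / (0.051 × 9.946 × 10^5 m²) = 4.337 m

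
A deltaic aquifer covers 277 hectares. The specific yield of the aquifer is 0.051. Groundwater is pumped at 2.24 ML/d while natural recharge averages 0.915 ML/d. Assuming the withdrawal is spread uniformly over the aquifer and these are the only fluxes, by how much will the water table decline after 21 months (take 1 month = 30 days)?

A = 277 hectares = 2.77 × 10^6 m²
Net abstraction = 2.24 − 0.915 = 1.325 ML/d
Q_net = 1.325 ML/d = 1325 m³/d
t = 21 months = 630 d
ΔV = Q × t = 1325 m³/d × 630 d = 8.348 × 10^5 m³
Δh = ΔV / (Sy × A) = 8.348 × 10^5 / (0.051 × 2.77 × 10^6) = 5.909 m

Δh ≈ 5.91 m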